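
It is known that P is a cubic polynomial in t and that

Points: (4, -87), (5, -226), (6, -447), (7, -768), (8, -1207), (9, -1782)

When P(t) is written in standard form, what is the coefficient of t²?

4

First differences: -139, -221, -321, -439, -575. Second differences: -82, -100, -118, -136. Third differences: -18, -18, -18.
Level-3 differences are constant, so P has degree 3.
Fitting a degree-3 polynomial gives P(t) = -3t³ + 4t² + 8t + 9.
The coefficient of t² is 4.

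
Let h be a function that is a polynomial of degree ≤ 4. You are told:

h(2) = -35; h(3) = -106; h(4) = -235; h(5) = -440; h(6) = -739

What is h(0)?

5

Write h(t) = at^4 + bt³ + ct² + dt + e; the 5 given values yield a linear system in the 5 coefficients.
Solving, the leading coefficient vanishes, and h(t) = -3t³ - 2t² - 4t + 5.
Then h(0) = 5.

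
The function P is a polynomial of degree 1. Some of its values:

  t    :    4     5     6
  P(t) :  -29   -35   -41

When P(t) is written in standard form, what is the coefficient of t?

-6

First differences: -6, -6.
Level-1 differences are constant, so P has degree 1.
Fitting a degree-1 polynomial gives P(t) = -6t - 5.
The coefficient of t is -6.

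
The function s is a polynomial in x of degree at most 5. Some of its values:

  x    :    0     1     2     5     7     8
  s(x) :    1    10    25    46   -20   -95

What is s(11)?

Write s(x) = ax^5 + bx^4 + cx³ + dx² + ex + p; the 6 given values yield a linear system in the 6 coefficients.
Solving, the top 2 coefficients vanish, and s(x) = -x³ + 6x² + 4x + 1.
Then s(11) = -560.

-560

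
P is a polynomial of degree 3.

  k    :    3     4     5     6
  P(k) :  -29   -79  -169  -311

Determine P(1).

Write P(k) = ak³ + bk² + ck + d; the 4 given values yield a linear system in the 4 coefficients.
Solving, P(k) = -2k³ + 4k² - 4k + 1.
Then P(1) = -1.

-1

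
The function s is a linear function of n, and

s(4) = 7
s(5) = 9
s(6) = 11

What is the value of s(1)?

First differences: 2, 2.
Level-1 differences are constant, so s has degree 1.
Fitting a degree-1 polynomial gives s(n) = 2n - 1.
Then s(1) = 1.

1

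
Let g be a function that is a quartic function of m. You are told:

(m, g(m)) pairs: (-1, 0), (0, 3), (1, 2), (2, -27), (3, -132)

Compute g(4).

-385

Write g(m) = am^4 + bm³ + cm² + dm + e; the 5 given values yield a linear system in the 5 coefficients.
Solving, g(m) = -m^4 - 2m³ - m² + 3m + 3.
Then g(4) = -385.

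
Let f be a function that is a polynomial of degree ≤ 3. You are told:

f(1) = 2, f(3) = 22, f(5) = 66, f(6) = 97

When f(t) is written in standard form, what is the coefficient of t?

-2

Write f(t) = at³ + bt² + ct + d; the 4 given values yield a linear system in the 4 coefficients.
Solving, the leading coefficient vanishes, and f(t) = 3t² - 2t + 1.
The coefficient of t is -2.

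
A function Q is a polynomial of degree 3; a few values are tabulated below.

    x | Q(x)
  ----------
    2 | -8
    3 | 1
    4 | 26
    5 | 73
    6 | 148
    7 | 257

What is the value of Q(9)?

First differences: 9, 25, 47, 75, 109. Second differences: 16, 22, 28, 34. Third differences: 6, 6, 6.
Level-3 differences are constant, so Q has degree 3.
Fitting a degree-3 polynomial gives Q(x) = x³ - x² - 5x - 2.
Then Q(9) = 601.

601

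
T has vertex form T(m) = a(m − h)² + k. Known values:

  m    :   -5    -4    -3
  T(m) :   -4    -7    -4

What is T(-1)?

First differences -3, 3; second difference 6 = 2a, so a = 3.
Expanding, the m-coefficient is −2ah = -6h; matching it to the data gives h = -4, and then k = -7.
So T(m) = 3(m + 4)² − 7.
T(-1) = 3·3² − 7 = 20.

20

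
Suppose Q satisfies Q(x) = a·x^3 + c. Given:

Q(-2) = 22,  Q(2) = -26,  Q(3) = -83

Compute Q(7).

-1031

From Q(-2) = 22 and Q(2) = -26: -8a + c = 22 and 8a + c = -26.
Subtracting: 16a = -48, so a = -3; then c = 22 − (-3)·(-8) = -2.
So Q(x) = -3x³ − 2, and Q(7) = -1031.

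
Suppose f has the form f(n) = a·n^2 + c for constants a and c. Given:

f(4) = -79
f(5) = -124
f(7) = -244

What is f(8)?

-319

From f(4) = -79 and f(5) = -124: 16a + c = -79 and 25a + c = -124.
Subtracting: 9a = -45, so a = -5; then c = -79 − (-5)·16 = 1.
So f(n) = -5n² + 1, and f(8) = -319.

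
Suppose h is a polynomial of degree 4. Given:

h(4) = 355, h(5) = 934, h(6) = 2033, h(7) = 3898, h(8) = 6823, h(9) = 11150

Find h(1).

-2

First differences: 579, 1099, 1865, 2925, 4327. Second differences: 520, 766, 1060, 1402. Third differences: 246, 294, 342. Fourth differences: 48, 48.
Level-4 differences are constant, so h has degree 4.
Fitting a degree-4 polynomial gives h(k) = 2k^4 - 3k³ + 3k² - 3k - 1.
Then h(1) = -2.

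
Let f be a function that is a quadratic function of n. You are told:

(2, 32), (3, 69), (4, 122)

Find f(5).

Write f(n) = an² + bn + c; the 3 given values yield a linear system in the 3 coefficients.
Solving, f(n) = 8n² - 3n + 6.
Then f(5) = 191.

191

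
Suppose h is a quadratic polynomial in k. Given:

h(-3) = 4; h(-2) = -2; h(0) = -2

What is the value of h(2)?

Write h(k) = ak² + bk + c; the 3 given values yield a linear system in the 3 coefficients.
Solving, h(k) = 2k² + 4k - 2.
Then h(2) = 14.

14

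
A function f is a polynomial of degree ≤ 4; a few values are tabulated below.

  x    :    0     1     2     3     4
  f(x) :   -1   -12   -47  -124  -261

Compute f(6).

First differences: -11, -35, -77, -137. Second differences: -24, -42, -60. Third differences: -18, -18.
Level-3 differences are constant, so f has degree 3.
Fitting a degree-3 polynomial gives f(x) = -3x³ - 3x² - 5x - 1.
Then f(6) = -787.

-787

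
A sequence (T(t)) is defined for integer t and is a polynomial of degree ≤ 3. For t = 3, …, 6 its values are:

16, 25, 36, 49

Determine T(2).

9

Write T(t) = at³ + bt² + ct + d; the 4 given values yield a linear system in the 4 coefficients.
Solving, the leading coefficient vanishes, and T(t) = t² + 2t + 1.
Then T(2) = 9.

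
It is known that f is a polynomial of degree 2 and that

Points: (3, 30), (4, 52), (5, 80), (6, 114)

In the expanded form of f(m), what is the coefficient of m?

First differences: 22, 28, 34. Second differences: 6, 6.
Level-2 differences are constant, so f has degree 2.
Fitting a degree-2 polynomial gives f(m) = 3m² + m.
The coefficient of m is 1.

1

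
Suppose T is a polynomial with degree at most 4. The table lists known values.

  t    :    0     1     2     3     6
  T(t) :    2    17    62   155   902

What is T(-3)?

-43

Write T(t) = at^4 + bt³ + ct² + dt + e; the 5 given values yield a linear system in the 5 coefficients.
Solving, the leading coefficient vanishes, and T(t) = 3t³ + 6t² + 6t + 2.
Then T(-3) = -43.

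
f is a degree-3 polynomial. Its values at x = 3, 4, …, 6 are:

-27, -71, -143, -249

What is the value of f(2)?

-5

Write f(x) = ax³ + bx² + cx + d; the 4 given values yield a linear system in the 4 coefficients.
Solving, f(x) = -x³ - 2x² + 7x - 3.
Then f(2) = -5.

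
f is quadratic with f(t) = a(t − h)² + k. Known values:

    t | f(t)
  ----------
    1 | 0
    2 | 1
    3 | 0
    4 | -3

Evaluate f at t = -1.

-8

First differences 1, -1, -3; second difference -2 = 2a, so a = -1.
Expanding, the t-coefficient is −2ah = 2h; matching it to the data gives h = 2, and then k = 1.
So f(t) = -1(t − 2)² + 1.
f(-1) = -1·(-3)² + 1 = -8.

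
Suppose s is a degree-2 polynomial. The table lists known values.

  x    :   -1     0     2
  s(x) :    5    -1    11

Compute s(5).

Write s(x) = ax² + bx + c; the 3 given values yield a linear system in the 3 coefficients.
Solving, s(x) = 4x² - 2x - 1.
Then s(5) = 89.

89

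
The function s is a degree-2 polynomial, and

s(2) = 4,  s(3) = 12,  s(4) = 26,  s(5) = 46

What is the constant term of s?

6

First differences: 8, 14, 20. Second differences: 6, 6.
Level-2 differences are constant, so s has degree 2.
Fitting a degree-2 polynomial gives s(n) = 3n² - 7n + 6.
The constant term is s(0) = 6.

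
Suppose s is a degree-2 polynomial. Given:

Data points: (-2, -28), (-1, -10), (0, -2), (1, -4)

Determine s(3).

-38

First differences: 18, 8, -2. Second differences: -10, -10.
Level-2 differences are constant, so s has degree 2.
Fitting a degree-2 polynomial gives s(n) = -5n² + 3n - 2.
Then s(3) = -38.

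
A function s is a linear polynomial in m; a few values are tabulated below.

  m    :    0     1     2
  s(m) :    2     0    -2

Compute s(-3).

8

Write s(m) = am + b; the 3 given values yield a linear system in the 2 coefficients.
Solving, s(m) = -2m + 2.
Then s(-3) = 8.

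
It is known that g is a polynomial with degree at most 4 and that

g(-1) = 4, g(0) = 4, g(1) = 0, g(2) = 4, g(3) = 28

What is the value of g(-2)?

-12

First differences: 0, -4, 4, 24. Second differences: -4, 8, 20. Third differences: 12, 12.
Level-3 differences are constant, so g has degree 3.
Fitting a degree-3 polynomial gives g(t) = 2t³ - 2t² - 4t + 4.
Then g(-2) = -12.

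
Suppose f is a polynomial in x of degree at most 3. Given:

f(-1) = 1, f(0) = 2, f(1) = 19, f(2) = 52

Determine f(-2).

First differences: 1, 17, 33. Second differences: 16, 16.
Level-2 differences are constant, so f has degree 2.
Fitting a degree-2 polynomial gives f(x) = 8x² + 9x + 2.
Then f(-2) = 16.

16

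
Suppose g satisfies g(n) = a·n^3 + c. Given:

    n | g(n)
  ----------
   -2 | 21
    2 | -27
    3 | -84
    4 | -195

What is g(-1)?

From g(-2) = 21 and g(2) = -27: -8a + c = 21 and 8a + c = -27.
Subtracting: 16a = -48, so a = -3; then c = 21 − (-3)·(-8) = -3.
So g(n) = -3n³ − 3, and g(-1) = 0.

0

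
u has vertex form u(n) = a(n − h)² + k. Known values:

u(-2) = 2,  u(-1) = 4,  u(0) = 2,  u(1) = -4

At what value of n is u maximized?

First differences 2, -2, -6; second difference -4 = 2a, so a = -2.
Expanding, the n-coefficient is −2ah = 4h; matching it to the data gives h = -1, and then k = 4.
So u(n) = -2(n + 1)² + 4.
Hence h = -1.

-1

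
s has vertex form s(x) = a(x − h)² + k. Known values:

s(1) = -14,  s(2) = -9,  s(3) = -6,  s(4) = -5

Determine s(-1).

First differences 5, 3, 1; second difference -2 = 2a, so a = -1.
Expanding, the x-coefficient is −2ah = 2h; matching it to the data gives h = 4, and then k = -5.
So s(x) = -1(x − 4)² − 5.
s(-1) = -1·(-5)² − 5 = -30.

-30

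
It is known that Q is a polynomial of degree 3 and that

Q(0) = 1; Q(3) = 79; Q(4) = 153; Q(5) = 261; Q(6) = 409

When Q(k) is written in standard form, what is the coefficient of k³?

1

Write Q(k) = ak³ + bk² + ck + d; the 5 given values yield a linear system in the 4 coefficients.
Solving, Q(k) = k³ + 5k² + 2k + 1.
The coefficient of k³ is 1.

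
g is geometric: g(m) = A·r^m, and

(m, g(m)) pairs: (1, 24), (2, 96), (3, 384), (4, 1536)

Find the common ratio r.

Consecutive ratio: 96/24 = 4, and 384/96 = 4, so r = 4.
Then A·4^1 = 24 gives A = 6, and g(m) = 6·4^m.

4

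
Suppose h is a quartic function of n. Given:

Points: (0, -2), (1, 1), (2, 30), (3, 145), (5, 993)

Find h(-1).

-15

Write h(n) = an^4 + bn³ + cn² + dn + e; the 5 given values yield a linear system in the 5 coefficients.
Solving, h(n) = n^4 + 4n³ - 6n² + 4n - 2.
Then h(-1) = -15.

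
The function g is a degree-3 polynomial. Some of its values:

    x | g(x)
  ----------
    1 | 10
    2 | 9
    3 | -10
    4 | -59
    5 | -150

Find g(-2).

25

Write g(x) = ax³ + bx² + cx + d; the 5 given values yield a linear system in the 4 coefficients.
Solving, g(x) = -2x³ + 3x² + 4x + 5.
Then g(-2) = 25.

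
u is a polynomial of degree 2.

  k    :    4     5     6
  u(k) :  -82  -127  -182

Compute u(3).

Write u(k) = ak² + bk + c; the 3 given values yield a linear system in the 3 coefficients.
Solving, u(k) = -5k² - 2.
Then u(3) = -47.

-47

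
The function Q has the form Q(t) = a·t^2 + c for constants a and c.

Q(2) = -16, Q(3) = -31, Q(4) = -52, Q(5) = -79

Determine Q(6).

From Q(2) = -16 and Q(3) = -31: 4a + c = -16 and 9a + c = -31.
Subtracting: 5a = -15, so a = -3; then c = -16 − (-3)·4 = -4.
So Q(t) = -3t² − 4, and Q(6) = -112.

-112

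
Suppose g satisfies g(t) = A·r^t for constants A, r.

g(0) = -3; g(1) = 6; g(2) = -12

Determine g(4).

Consecutive ratio: 6/(-3) = -2, and -12/6 = -2, so r = -2.
Then A·(-2)^0 = -3 gives A = -3, and g(t) = -3·(-2)^t.
g(4) = -3·(-2)^4 = -48.

-48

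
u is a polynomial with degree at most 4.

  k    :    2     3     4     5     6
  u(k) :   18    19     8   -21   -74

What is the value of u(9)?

-437

First differences: 1, -11, -29, -53. Second differences: -12, -18, -24. Third differences: -6, -6.
Level-3 differences are constant, so u has degree 3.
Fitting a degree-3 polynomial gives u(k) = -k³ + 3k² + 5k + 4.
Then u(9) = -437.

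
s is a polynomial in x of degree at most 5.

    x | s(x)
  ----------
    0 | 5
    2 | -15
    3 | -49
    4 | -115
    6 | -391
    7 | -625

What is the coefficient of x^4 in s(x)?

Write s(x) = ax^5 + bx^4 + cx³ + dx² + ex + p; the 6 given values yield a linear system in the 6 coefficients.
Solving, the top 2 coefficients vanish, and s(x) = -2x³ + 2x² - 6x + 5.
The coefficient of x^4 is 0.

0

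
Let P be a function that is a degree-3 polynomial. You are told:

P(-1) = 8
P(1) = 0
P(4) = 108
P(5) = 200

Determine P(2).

Write P(t) = at³ + bt² + ct + d; the 4 given values yield a linear system in the 4 coefficients.
Solving, P(t) = t³ + 4t² - 5t.
Then P(2) = 14.

14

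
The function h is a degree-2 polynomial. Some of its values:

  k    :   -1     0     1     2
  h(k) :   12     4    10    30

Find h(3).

First differences: -8, 6, 20. Second differences: 14, 14.
Level-2 differences are constant, so h has degree 2.
Fitting a degree-2 polynomial gives h(k) = 7k² - k + 4.
Then h(3) = 64.

64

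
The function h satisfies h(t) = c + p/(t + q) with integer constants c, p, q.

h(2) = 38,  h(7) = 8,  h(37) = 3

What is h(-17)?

0

(h(t) − c)(t + q) = p for each data point; the three points give a linear system in c and q, then p follows.
Solving: c = 2, q = -1, p = 36, so h(t) = 2 + 36/(t − 1).
Then h(-17) = 2 + 36/(-18) = 0.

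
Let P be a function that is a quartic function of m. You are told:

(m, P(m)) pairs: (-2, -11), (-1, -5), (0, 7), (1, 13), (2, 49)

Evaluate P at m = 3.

199

Write P(m) = am^4 + bm³ + cm² + dm + e; the 5 given values yield a linear system in the 5 coefficients.
Solving, P(m) = 2m^4 + 2m³ - 5m² + 7m + 7.
Then P(3) = 199.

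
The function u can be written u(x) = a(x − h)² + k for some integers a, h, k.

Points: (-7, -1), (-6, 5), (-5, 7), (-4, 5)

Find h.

-5

First differences 6, 2, -2; second difference -4 = 2a, so a = -2.
Expanding, the x-coefficient is −2ah = 4h; matching it to the data gives h = -5, and then k = 7.
So u(x) = -2(x + 5)² + 7.
Hence h = -5.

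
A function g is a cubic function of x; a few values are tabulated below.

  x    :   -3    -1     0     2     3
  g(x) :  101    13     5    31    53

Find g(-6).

503

Write g(x) = ax³ + bx² + cx + d; the 5 given values yield a linear system in the 4 coefficients.
Solving, g(x) = -x³ + 8x² + x + 5.
Then g(-6) = 503.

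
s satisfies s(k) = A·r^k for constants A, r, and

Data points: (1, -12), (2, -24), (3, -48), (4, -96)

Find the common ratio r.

2

Consecutive ratio: -24/(-12) = 2, and -48/(-24) = 2, so r = 2.
Then A·2^1 = -12 gives A = -6, and s(k) = -6·2^k.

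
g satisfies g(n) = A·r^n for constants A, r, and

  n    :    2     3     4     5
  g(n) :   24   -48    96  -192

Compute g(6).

384

Consecutive ratio: -48/24 = -2, and 96/(-48) = -2, so r = -2.
Then A·(-2)^2 = 24 gives A = 6, and g(n) = 6·(-2)^n.
g(6) = 6·(-2)^6 = 384.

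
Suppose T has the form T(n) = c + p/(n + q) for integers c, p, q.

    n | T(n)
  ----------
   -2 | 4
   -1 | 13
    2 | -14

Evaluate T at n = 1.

-23

(T(n) − c)(n + q) = p for each data point; the three points give a linear system in c and q, then p follows.
Solving: c = -5, q = 0, p = -18, so T(n) = -5 − 18/(n + 0).
Then T(1) = -5 − 18/1 = -23.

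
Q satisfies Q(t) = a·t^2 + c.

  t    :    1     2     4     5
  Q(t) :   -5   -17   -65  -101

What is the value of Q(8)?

-257

From Q(1) = -5 and Q(2) = -17: 1a + c = -5 and 4a + c = -17.
Subtracting: 3a = -12, so a = -4; then c = -5 − (-4)·1 = -1.
So Q(t) = -4t² − 1, and Q(8) = -257.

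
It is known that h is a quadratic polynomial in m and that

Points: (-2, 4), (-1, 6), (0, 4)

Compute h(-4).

-12

Write h(m) = am² + bm + c; the 3 given values yield a linear system in the 3 coefficients.
Solving, h(m) = -2m² - 4m + 4.
Then h(-4) = -12.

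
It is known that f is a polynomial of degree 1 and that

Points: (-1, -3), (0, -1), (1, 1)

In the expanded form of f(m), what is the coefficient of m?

2

First differences: 2, 2.
Level-1 differences are constant, so f has degree 1.
Fitting a degree-1 polynomial gives f(m) = 2m - 1.
The coefficient of m is 2.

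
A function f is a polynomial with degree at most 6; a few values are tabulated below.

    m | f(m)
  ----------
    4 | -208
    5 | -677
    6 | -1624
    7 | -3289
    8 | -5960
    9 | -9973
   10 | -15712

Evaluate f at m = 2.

First differences: -469, -947, -1665, -2671, -4013, -5739. Second differences: -478, -718, -1006, -1342, -1726. Third differences: -240, -288, -336, -384. Fourth differences: -48, -48, -48.
Level-4 differences are constant, so f has degree 4.
Fitting a degree-4 polynomial gives f(m) = -2m^4 + 4m³ + 3m² - 2m + 8.
Then f(2) = 16.

16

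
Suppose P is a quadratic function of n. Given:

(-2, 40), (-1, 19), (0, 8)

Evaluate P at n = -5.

163

Write P(n) = an² + bn + c; the 3 given values yield a linear system in the 3 coefficients.
Solving, P(n) = 5n² - 6n + 8.
Then P(-5) = 163.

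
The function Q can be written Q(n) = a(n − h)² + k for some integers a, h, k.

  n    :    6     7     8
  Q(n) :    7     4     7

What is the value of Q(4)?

31

First differences -3, 3; second difference 6 = 2a, so a = 3.
Expanding, the n-coefficient is −2ah = -6h; matching it to the data gives h = 7, and then k = 4.
So Q(n) = 3(n − 7)² + 4.
Q(4) = 3·(-3)² + 4 = 31.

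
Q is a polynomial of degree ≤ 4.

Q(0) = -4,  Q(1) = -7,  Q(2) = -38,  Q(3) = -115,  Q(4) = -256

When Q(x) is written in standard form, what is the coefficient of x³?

-3

First differences: -3, -31, -77, -141. Second differences: -28, -46, -64. Third differences: -18, -18.
Level-3 differences are constant, so Q has degree 3.
Fitting a degree-3 polynomial gives Q(x) = -3x³ - 5x² + 5x - 4.
The coefficient of x³ is -3.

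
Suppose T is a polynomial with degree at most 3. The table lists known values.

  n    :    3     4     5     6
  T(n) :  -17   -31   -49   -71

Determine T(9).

First differences: -14, -18, -22. Second differences: -4, -4.
Level-2 differences are constant, so T has degree 2.
Fitting a degree-2 polynomial gives T(n) = -2n² + 1.
Then T(9) = -161.

-161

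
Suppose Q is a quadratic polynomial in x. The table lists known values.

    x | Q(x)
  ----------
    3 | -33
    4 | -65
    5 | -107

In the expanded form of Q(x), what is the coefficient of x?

Write Q(x) = ax² + bx + c; the 3 given values yield a linear system in the 3 coefficients.
Solving, Q(x) = -5x² + 3x + 3.
The coefficient of x is 3.

3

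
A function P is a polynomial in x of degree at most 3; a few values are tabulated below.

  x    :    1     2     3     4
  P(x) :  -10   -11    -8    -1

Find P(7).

44

First differences: -1, 3, 7. Second differences: 4, 4.
Level-2 differences are constant, so P has degree 2.
Fitting a degree-2 polynomial gives P(x) = 2x² - 7x - 5.
Then P(7) = 44.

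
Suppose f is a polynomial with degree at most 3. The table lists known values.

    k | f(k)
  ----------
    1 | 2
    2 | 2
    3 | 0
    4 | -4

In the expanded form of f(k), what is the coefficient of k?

3

First differences: 0, -2, -4. Second differences: -2, -2.
Level-2 differences are constant, so f has degree 2.
Fitting a degree-2 polynomial gives f(k) = -k² + 3k.
The coefficient of k is 3.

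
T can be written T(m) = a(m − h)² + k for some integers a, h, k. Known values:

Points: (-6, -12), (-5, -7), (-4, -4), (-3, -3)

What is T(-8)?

-28

First differences 5, 3, 1; second difference -2 = 2a, so a = -1.
Expanding, the m-coefficient is −2ah = 2h; matching it to the data gives h = -3, and then k = -3.
So T(m) = -1(m + 3)² − 3.
T(-8) = -1·(-5)² − 3 = -28.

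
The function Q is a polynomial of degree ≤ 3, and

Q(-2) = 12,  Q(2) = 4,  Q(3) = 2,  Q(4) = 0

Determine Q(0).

8

Write Q(t) = at³ + bt² + ct + d; the 4 given values yield a linear system in the 4 coefficients.
Solving, the top 2 coefficients vanish, and Q(t) = -2t + 8.
Then Q(0) = 8.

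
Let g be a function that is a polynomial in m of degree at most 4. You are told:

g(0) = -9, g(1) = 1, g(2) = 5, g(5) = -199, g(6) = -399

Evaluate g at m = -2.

25

Write g(m) = am^4 + bm³ + cm² + dm + e; the 5 given values yield a linear system in the 5 coefficients.
Solving, the leading coefficient vanishes, and g(m) = -3m³ + 6m² + 7m - 9.
Then g(-2) = 25.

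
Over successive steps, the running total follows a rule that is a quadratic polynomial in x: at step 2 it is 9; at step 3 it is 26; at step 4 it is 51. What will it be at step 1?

Write the value at x as Q(x).
Write Q(x) = ax² + bx + c; the 3 given values yield a linear system in the 3 coefficients.
Solving, Q(x) = 4x² - 3x - 1.
Then Q(1) = 0.

0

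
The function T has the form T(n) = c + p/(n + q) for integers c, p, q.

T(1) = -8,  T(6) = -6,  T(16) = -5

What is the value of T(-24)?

-3

(T(n) − c)(n + q) = p for each data point; the three points give a linear system in c and q, then p follows.
Solving: c = -4, q = 4, p = -20, so T(n) = -4 − 20/(n + 4).
Then T(-24) = -4 − 20/(-20) = -3.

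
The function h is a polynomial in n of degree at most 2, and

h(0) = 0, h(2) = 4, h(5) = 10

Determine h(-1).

Write h(n) = an² + bn + c; the 3 given values yield a linear system in the 3 coefficients.
Solving, the leading coefficient vanishes, and h(n) = 2n.
Then h(-1) = -2.

-2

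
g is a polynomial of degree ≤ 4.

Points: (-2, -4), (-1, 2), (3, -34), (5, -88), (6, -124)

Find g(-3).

Write g(n) = an^4 + bn³ + cn² + dn + e; the 5 given values yield a linear system in the 5 coefficients.
Solving, the top 2 coefficients vanish, and g(n) = -3n² - 3n + 2.
Then g(-3) = -16.

-16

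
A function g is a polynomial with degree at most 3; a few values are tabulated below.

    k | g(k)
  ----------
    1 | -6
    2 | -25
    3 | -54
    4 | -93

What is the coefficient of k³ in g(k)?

Write g(k) = ak³ + bk² + ck + d; the 4 given values yield a linear system in the 4 coefficients.
Solving, the leading coefficient vanishes, and g(k) = -5k² - 4k + 3.
The coefficient of k³ is 0.

0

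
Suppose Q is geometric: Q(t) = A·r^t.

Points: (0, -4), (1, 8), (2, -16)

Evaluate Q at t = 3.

32

Consecutive ratio: 8/(-4) = -2, and -16/8 = -2, so r = -2.
Then A·(-2)^0 = -4 gives A = -4, and Q(t) = -4·(-2)^t.
Q(3) = -4·(-2)^3 = 32.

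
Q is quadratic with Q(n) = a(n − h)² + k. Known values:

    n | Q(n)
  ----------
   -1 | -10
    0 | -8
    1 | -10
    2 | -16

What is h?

0

First differences 2, -2, -6; second difference -4 = 2a, so a = -2.
Expanding, the n-coefficient is −2ah = 4h; matching it to the data gives h = 0, and then k = -8.
So Q(n) = -2(n + 0)² − 8.
Hence h = 0.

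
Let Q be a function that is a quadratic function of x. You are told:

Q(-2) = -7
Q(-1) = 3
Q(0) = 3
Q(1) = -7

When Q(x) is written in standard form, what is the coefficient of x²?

-5

Write Q(x) = ax² + bx + c; the 4 given values yield a linear system in the 3 coefficients.
Solving, Q(x) = -5x² - 5x + 3.
The coefficient of x² is -5.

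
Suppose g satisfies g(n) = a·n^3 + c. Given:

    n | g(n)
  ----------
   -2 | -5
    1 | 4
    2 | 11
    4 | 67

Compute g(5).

128

From g(-2) = -5 and g(1) = 4: -8a + c = -5 and 1a + c = 4.
Subtracting: 9a = 9, so a = 1; then c = -5 − 1·(-8) = 3.
So g(n) = 1n³ + 3, and g(5) = 128.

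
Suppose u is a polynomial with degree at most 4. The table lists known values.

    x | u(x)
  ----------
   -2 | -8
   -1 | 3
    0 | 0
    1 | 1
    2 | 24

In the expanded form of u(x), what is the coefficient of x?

-4

First differences: 11, -3, 1, 23. Second differences: -14, 4, 22. Third differences: 18, 18.
Level-3 differences are constant, so u has degree 3.
Fitting a degree-3 polynomial gives u(x) = 3x³ + 2x² - 4x.
The coefficient of x is -4.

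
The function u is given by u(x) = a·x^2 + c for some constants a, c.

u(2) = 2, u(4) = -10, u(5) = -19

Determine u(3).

From u(2) = 2 and u(4) = -10: 4a + c = 2 and 16a + c = -10.
Subtracting: 12a = -12, so a = -1; then c = 2 − (-1)·4 = 6.
So u(x) = -1x² + 6, and u(3) = -3.

-3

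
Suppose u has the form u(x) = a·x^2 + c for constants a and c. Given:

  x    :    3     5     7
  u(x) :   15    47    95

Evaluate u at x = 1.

From u(3) = 15 and u(5) = 47: 9a + c = 15 and 25a + c = 47.
Subtracting: 16a = 32, so a = 2; then c = 15 − 2·9 = -3.
So u(x) = 2x² − 3, and u(1) = -1.

-1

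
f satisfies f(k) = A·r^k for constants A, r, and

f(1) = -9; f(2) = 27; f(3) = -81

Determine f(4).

243

Consecutive ratio: 27/(-9) = -3, and -81/27 = -3, so r = -3.
Then A·(-3)^1 = -9 gives A = 3, and f(k) = 3·(-3)^k.
f(4) = 3·(-3)^4 = 243.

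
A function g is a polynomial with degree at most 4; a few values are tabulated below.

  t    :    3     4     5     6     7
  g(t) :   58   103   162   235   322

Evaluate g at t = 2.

27

Write g(t) = at^4 + bt³ + ct² + dt + e; the 5 given values yield a linear system in the 5 coefficients.
Solving, the top 2 coefficients vanish, and g(t) = 7t² - 4t + 7.
Then g(2) = 27.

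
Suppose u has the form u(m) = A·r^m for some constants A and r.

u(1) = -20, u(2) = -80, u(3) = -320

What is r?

4

Consecutive ratio: -80/(-20) = 4, and -320/(-80) = 4, so r = 4.
Then A·4^1 = -20 gives A = -5, and u(m) = -5·4^m.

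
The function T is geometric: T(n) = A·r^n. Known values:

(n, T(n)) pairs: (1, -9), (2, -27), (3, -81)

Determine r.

3

Consecutive ratio: -27/(-9) = 3, and -81/(-27) = 3, so r = 3.
Then A·3^1 = -9 gives A = -3, and T(n) = -3·3^n.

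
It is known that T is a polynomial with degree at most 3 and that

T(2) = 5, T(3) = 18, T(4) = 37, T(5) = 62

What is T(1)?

-2

Write T(k) = ak³ + bk² + ck + d; the 4 given values yield a linear system in the 4 coefficients.
Solving, the leading coefficient vanishes, and T(k) = 3k² - 2k - 3.
Then T(1) = -2.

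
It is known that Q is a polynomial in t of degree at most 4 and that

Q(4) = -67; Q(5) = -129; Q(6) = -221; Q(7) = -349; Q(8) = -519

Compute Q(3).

-29

Write Q(t) = at^4 + bt³ + ct² + dt + e; the 5 given values yield a linear system in the 5 coefficients.
Solving, the leading coefficient vanishes, and Q(t) = -t³ - t + 1.
Then Q(3) = -29.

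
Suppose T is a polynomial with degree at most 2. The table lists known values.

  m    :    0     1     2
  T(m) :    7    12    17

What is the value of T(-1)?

First differences: 5, 5.
Level-1 differences are constant, so T has degree 1.
Fitting a degree-1 polynomial gives T(m) = 5m + 7.
Then T(-1) = 2.

2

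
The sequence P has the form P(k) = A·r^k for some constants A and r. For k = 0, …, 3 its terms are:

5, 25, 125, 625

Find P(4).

3125

Consecutive ratio: 25/5 = 5, and 125/25 = 5, so r = 5.
Then A·5^0 = 5 gives A = 5, and P(k) = 5·5^k.
P(4) = 5·5^4 = 3125.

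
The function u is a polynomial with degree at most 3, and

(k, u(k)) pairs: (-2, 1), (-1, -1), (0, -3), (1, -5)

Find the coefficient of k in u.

-2

Write u(k) = ak³ + bk² + ck + d; the 4 given values yield a linear system in the 4 coefficients.
Solving, the top 2 coefficients vanish, and u(k) = -2k - 3.
The coefficient of k is -2.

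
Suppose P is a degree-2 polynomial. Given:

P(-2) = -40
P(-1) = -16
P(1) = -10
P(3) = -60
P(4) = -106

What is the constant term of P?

-6

Write P(m) = am² + bm + c; the 5 given values yield a linear system in the 3 coefficients.
Solving, P(m) = -7m² + 3m - 6.
The constant term is P(0) = -6.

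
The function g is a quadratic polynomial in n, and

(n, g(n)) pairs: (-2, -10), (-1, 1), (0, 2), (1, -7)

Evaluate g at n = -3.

First differences: 11, 1, -9. Second differences: -10, -10.
Level-2 differences are constant, so g has degree 2.
Fitting a degree-2 polynomial gives g(n) = -5n² - 4n + 2.
Then g(-3) = -31.

-31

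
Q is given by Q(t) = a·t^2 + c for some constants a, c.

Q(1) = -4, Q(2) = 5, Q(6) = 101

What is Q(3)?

From Q(1) = -4 and Q(2) = 5: 1a + c = -4 and 4a + c = 5.
Subtracting: 3a = 9, so a = 3; then c = -4 − 3·1 = -7.
So Q(t) = 3t² − 7, and Q(3) = 20.

20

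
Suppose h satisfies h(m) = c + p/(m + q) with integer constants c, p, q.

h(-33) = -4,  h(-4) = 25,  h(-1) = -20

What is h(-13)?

-2

(h(m) − c)(m + q) = p for each data point; the three points give a linear system in c and q, then p follows.
Solving: c = -5, q = 3, p = -30, so h(m) = -5 − 30/(m + 3).
Then h(-13) = -5 − 30/(-10) = -2.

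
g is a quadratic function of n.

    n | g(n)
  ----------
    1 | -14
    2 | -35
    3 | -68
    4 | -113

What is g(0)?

First differences: -21, -33, -45. Second differences: -12, -12.
Level-2 differences are constant, so g has degree 2.
Fitting a degree-2 polynomial gives g(n) = -6n² - 3n - 5.
The constant term is g(0) = -5.

-5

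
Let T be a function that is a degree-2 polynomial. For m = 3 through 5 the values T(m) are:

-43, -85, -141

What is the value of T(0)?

-1

Write T(m) = am² + bm + c; the 3 given values yield a linear system in the 3 coefficients.
Solving, T(m) = -7m² + 7m - 1.
Then T(0) = -1.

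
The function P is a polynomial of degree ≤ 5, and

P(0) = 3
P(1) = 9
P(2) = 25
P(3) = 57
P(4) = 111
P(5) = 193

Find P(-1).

1

Write P(k) = ak^5 + bk^4 + ck³ + dk² + ek + p; the 6 given values yield a linear system in the 6 coefficients.
Solving, the top 2 coefficients vanish, and P(k) = k³ + 2k² + 3k + 3.
Then P(-1) = 1.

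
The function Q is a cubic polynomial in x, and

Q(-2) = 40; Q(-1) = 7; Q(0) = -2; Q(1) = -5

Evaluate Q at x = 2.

-20

Write Q(x) = ax³ + bx² + cx + d; the 4 given values yield a linear system in the 4 coefficients.
Solving, Q(x) = -3x³ + 3x² - 3x - 2.
Then Q(2) = -20.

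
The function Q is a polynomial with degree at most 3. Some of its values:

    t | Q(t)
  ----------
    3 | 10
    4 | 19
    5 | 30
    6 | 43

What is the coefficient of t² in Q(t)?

First differences: 9, 11, 13. Second differences: 2, 2.
Level-2 differences are constant, so Q has degree 2.
Fitting a degree-2 polynomial gives Q(t) = t² + 2t - 5.
The coefficient of t² is 1.

1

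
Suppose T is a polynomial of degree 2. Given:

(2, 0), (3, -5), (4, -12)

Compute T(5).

-21

Write T(x) = ax² + bx + c; the 3 given values yield a linear system in the 3 coefficients.
Solving, T(x) = -x² + 4.
Then T(5) = -21.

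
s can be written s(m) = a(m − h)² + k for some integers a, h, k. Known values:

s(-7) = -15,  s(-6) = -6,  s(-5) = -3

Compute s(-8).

-30

First differences 9, 3; second difference -6 = 2a, so a = -3.
Expanding, the m-coefficient is −2ah = 6h; matching it to the data gives h = -5, and then k = -3.
So s(m) = -3(m + 5)² − 3.
s(-8) = -3·(-3)² − 3 = -30.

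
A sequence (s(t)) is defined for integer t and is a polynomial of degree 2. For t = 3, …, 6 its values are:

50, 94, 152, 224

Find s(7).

310

First differences: 44, 58, 72. Second differences: 14, 14.
Level-2 differences are constant, so s has degree 2.
Fitting a degree-2 polynomial gives s(t) = 7t² - 5t + 2.
Then s(7) = 310.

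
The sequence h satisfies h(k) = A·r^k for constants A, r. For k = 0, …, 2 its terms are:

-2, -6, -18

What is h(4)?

-162

Consecutive ratio: -6/(-2) = 3, and -18/(-6) = 3, so r = 3.
Then A·3^0 = -2 gives A = -2, and h(k) = -2·3^k.
h(4) = -2·3^4 = -162.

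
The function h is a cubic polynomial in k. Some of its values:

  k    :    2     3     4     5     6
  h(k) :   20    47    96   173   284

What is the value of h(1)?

Write h(k) = ak³ + bk² + ck + d; the 5 given values yield a linear system in the 4 coefficients.
Solving, h(k) = k³ + 2k² - 2k + 8.
Then h(1) = 9.

9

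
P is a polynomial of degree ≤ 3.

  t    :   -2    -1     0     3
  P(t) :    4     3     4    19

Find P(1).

7

Write P(t) = at³ + bt² + ct + d; the 4 given values yield a linear system in the 4 coefficients.
Solving, the leading coefficient vanishes, and P(t) = t² + 2t + 4.
Then P(1) = 7.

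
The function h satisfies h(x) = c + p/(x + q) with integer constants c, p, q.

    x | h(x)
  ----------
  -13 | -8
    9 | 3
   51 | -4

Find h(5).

(h(x) − c)(x + q) = p for each data point; the three points give a linear system in c and q, then p follows.
Solving: c = -5, q = -3, p = 48, so h(x) = -5 + 48/(x − 3).
Then h(5) = -5 + 48/2 = 19.

19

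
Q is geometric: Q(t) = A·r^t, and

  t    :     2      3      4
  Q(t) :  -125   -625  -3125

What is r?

5

Consecutive ratio: -625/(-125) = 5, and -3125/(-625) = 5, so r = 5.
Then A·5^2 = -125 gives A = -5, and Q(t) = -5·5^t.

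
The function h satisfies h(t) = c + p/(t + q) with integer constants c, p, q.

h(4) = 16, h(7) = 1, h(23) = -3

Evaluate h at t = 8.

0

(h(t) − c)(t + q) = p for each data point; the three points give a linear system in c and q, then p follows.
Solving: c = -4, q = -3, p = 20, so h(t) = -4 + 20/(t − 3).
Then h(8) = -4 + 20/5 = 0.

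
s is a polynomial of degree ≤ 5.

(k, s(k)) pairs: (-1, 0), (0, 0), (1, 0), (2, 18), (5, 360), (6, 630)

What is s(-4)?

-180

Write s(k) = ak^5 + bk^4 + ck³ + dk² + ek + p; the 6 given values yield a linear system in the 6 coefficients.
Solving, the top 2 coefficients vanish, and s(k) = 3k³ - 3k.
Then s(-4) = -180.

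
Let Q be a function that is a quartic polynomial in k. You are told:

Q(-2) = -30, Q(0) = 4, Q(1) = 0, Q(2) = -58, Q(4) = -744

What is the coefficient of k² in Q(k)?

-4

Write Q(k) = ak^4 + bk³ + ck² + dk + e; the 5 given values yield a linear system in the 5 coefficients.
Solving, Q(k) = -2k^4 - 3k³ - 4k² + 5k + 4.
The coefficient of k² is -4.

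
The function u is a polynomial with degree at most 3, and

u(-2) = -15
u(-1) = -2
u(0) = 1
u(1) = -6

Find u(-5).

-114

First differences: 13, 3, -7. Second differences: -10, -10.
Level-2 differences are constant, so u has degree 2.
Fitting a degree-2 polynomial gives u(n) = -5n² - 2n + 1.
Then u(-5) = -114.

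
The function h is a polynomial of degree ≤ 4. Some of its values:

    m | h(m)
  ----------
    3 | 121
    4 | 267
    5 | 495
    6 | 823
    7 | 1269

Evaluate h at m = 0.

-5

Write h(m) = am^4 + bm³ + cm² + dm + e; the 5 given values yield a linear system in the 5 coefficients.
Solving, the leading coefficient vanishes, and h(m) = 3m³ + 5m² - 5.
Then h(0) = -5.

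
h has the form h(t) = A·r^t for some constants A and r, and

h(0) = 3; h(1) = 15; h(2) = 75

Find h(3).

Consecutive ratio: 15/3 = 5, and 75/15 = 5, so r = 5.
Then A·5^0 = 3 gives A = 3, and h(t) = 3·5^t.
h(3) = 3·5^3 = 375.

375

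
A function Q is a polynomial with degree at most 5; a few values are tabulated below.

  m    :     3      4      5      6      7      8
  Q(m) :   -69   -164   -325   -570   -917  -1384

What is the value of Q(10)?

-2750

Write Q(m) = am^5 + bm^4 + cm³ + dm² + em + p; the 6 given values yield a linear system in the 6 coefficients.
Solving, the top 2 coefficients vanish, and Q(m) = -3m³ + 3m² - 5m.
Then Q(10) = -2750.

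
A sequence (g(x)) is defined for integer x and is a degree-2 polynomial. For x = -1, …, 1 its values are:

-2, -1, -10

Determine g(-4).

Write g(x) = ax² + bx + c; the 3 given values yield a linear system in the 3 coefficients.
Solving, g(x) = -5x² - 4x - 1.
Then g(-4) = -65.

-65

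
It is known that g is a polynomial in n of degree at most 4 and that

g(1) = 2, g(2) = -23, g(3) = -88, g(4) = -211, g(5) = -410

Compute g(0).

Write g(n) = an^4 + bn³ + cn² + dn + e; the 5 given values yield a linear system in the 5 coefficients.
Solving, the leading coefficient vanishes, and g(n) = -3n³ - 2n² + 2n + 5.
Then g(0) = 5.

5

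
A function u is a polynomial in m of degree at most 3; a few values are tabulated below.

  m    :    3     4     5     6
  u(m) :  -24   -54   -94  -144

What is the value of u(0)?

6

Write u(m) = am³ + bm² + cm + d; the 4 given values yield a linear system in the 4 coefficients.
Solving, the leading coefficient vanishes, and u(m) = -5m² + 5m + 6.
Then u(0) = 6.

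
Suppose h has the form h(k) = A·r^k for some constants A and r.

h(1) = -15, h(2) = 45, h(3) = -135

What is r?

-3

Consecutive ratio: 45/(-15) = -3, and -135/45 = -3, so r = -3.
Then A·(-3)^1 = -15 gives A = 5, and h(k) = 5·(-3)^k.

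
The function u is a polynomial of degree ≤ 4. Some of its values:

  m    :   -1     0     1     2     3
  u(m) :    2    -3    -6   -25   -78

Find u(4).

Write u(m) = am^4 + bm³ + cm² + dm + e; the 5 given values yield a linear system in the 5 coefficients.
Solving, the leading coefficient vanishes, and u(m) = -3m³ + m² - m - 3.
Then u(4) = -183.

-183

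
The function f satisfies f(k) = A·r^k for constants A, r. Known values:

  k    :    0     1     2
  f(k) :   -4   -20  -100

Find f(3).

-500

Consecutive ratio: -20/(-4) = 5, and -100/(-20) = 5, so r = 5.
Then A·5^0 = -4 gives A = -4, and f(k) = -4·5^k.
f(3) = -4·5^3 = -500.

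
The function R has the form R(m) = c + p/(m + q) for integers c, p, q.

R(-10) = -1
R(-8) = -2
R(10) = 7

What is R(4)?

13

(R(m) − c)(m + q) = p for each data point; the three points give a linear system in c and q, then p follows.
Solving: c = 3, q = 0, p = 40, so R(m) = 3 + 40/(m + 0).
Then R(4) = 3 + 40/4 = 13.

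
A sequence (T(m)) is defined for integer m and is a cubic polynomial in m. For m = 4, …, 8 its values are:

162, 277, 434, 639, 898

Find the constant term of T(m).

Write T(m) = am³ + bm² + cm + d; the 5 given values yield a linear system in the 4 coefficients.
Solving, T(m) = m³ + 6m² + 2.
The constant term is T(0) = 2.

2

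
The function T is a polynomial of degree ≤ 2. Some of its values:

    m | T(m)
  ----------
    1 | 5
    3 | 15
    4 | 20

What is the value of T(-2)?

-10

Write T(m) = am² + bm + c; the 3 given values yield a linear system in the 3 coefficients.
Solving, the leading coefficient vanishes, and T(m) = 5m.
Then T(-2) = -10.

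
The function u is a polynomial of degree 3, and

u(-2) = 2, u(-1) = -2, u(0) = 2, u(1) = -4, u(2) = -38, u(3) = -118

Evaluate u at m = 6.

-814

First differences: -4, 4, -6, -34, -80. Second differences: 8, -10, -28, -46. Third differences: -18, -18, -18.
Level-3 differences are constant, so u has degree 3.
Fitting a degree-3 polynomial gives u(m) = -3m³ - 5m² + 2m + 2.
Then u(6) = -814.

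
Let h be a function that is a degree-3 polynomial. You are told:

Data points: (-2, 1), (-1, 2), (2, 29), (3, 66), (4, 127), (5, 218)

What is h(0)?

3

Write h(m) = am³ + bm² + cm + d; the 6 given values yield a linear system in the 4 coefficients.
Solving, h(m) = m³ + 3m² + 3m + 3.
The constant term is h(0) = 3.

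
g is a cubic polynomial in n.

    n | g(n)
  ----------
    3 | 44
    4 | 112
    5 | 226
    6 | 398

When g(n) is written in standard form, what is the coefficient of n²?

Write g(n) = an³ + bn² + cn + d; the 4 given values yield a linear system in the 4 coefficients.
Solving, g(n) = 2n³ - n² + n - 4.
The coefficient of n² is -1.

-1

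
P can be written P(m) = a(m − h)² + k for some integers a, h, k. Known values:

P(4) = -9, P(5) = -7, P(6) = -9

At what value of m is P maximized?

5

First differences 2, -2; second difference -4 = 2a, so a = -2.
Expanding, the m-coefficient is −2ah = 4h; matching it to the data gives h = 5, and then k = -7.
So P(m) = -2(m − 5)² − 7.
Hence h = 5.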